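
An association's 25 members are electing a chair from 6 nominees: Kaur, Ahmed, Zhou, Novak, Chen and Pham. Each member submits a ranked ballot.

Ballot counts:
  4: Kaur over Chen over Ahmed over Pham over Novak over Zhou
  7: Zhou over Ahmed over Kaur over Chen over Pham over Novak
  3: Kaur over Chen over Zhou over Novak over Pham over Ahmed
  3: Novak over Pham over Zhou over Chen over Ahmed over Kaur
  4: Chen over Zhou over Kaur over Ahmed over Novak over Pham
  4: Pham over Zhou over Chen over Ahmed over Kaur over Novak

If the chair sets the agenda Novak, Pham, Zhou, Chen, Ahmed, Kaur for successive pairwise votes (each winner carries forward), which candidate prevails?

Zhou

Round 1: Novak vs Pham — 10–15, Pham advances.
Round 2: Pham vs Zhou — 11–14, Zhou advances.
Round 3: Zhou vs Chen — 14–11, Zhou advances.
Round 4: Zhou vs Ahmed — 21–4, Zhou advances.
Round 5: Zhou vs Kaur — 18–7, Zhou advances.
Zhou survives the agenda.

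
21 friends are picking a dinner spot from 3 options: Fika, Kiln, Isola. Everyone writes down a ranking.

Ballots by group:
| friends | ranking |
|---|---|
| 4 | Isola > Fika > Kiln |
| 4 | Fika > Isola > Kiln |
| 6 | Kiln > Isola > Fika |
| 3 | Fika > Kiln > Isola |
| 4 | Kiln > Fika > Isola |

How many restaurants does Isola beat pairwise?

Isola against each rival (21 friends):
Isola vs Fika: 4+6 = 10 for Isola, 11 for Fika — Fika by 11–10.
Isola vs Kiln: 4+4 = 8 for Isola, 13 for Kiln — Kiln by 13–8.
Isola beats no one; loses to Fika, Kiln — 0 pairwise wins.

0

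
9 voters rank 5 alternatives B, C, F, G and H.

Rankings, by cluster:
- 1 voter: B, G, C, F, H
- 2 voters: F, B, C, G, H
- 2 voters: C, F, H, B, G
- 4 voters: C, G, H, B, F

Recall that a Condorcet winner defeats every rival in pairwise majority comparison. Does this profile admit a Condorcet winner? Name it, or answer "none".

C

Pairwise majorities:
B vs C: 3 to 6, C.
B vs F: B is ranked higher on 1+4 = 5 ballots, F on 4. B wins 5–4.
B vs G: 5 to 4, B.
B vs H: B is ranked higher on 1+2 = 3 ballots, H on 6. H wins 6–3.
C vs F: C is ranked higher on 1+2+4 = 7 ballots, F on 2. C wins 7–2.
C vs G: C preferred on 2+2+4 = 8 ballots; C wins 8–1.
C vs H: 1+2+2+4 = 9 for C, 0 for H — C by 9–0.
F vs G: 2+2 = 4 for F, 5 for G — G by 5–4.
F vs H: F is ranked higher on 1+2+2 = 5 ballots, H on 4. F wins 5–4.
G vs H: G preferred on 1+2+4 = 7 ballots; G wins 7–2.
C beats each of B, F, G, H — C is the Condorcet winner.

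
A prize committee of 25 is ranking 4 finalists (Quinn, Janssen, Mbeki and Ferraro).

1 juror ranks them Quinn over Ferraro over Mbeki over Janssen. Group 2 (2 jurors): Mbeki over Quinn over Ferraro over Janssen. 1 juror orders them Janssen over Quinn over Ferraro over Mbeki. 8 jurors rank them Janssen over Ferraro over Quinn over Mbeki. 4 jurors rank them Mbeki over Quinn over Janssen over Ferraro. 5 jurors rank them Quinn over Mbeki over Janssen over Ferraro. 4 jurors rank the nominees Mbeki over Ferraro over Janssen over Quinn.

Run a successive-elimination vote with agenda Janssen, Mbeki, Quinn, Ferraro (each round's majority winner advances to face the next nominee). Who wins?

Quinn

Round 1: Janssen vs Mbeki — 9–16, Mbeki advances.
Round 2: Mbeki vs Quinn — 10–15, Quinn advances.
Round 3: Quinn vs Ferraro — 13–12, Quinn advances.
The agenda winner is Quinn.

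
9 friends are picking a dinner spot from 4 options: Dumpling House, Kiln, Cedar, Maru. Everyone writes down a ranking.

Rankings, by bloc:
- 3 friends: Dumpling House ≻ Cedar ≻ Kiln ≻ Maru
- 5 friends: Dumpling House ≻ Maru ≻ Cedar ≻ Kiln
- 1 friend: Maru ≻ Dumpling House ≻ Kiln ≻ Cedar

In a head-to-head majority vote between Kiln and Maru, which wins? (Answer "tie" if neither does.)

Ballots ranking Kiln above Maru: 3.
Ballots ranking Maru above Kiln: 9 − 3 = 6.
Maru wins the head-to-head 6–3.

Maru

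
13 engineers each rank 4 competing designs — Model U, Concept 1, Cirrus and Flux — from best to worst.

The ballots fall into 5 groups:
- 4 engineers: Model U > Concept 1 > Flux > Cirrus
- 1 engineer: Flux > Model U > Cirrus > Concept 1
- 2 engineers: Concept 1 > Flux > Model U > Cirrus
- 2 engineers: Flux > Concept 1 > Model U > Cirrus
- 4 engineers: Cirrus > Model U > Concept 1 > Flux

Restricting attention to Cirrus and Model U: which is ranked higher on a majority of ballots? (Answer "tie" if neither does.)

Model U

Ballots ranking Cirrus above Model U: 4.
Ballots ranking Model U above Cirrus: 13 − 4 = 9.
Model U wins the head-to-head 9–4.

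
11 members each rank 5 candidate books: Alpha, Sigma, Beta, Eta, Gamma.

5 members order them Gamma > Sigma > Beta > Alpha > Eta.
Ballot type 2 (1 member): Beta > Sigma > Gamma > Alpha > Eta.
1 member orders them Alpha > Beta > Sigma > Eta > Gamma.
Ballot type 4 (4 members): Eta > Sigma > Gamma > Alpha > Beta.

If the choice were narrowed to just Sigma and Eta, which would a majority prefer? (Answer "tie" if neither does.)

Sigma

Ballots ranking Sigma above Eta: 5 + 1 + 1 = 7.
Ballots ranking Eta above Sigma: 11 − 7 = 4.
Sigma wins the head-to-head 7–4.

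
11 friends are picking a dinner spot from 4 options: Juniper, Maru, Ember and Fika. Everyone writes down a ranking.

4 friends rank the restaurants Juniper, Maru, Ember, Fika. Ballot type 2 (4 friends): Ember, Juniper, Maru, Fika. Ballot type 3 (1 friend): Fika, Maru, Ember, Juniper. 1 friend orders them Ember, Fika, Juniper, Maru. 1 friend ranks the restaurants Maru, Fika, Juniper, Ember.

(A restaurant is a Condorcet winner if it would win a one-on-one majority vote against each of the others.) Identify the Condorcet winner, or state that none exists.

none

Pairwise majorities:
Juniper vs Maru: 4+4+1 = 9 for Juniper, 2 for Maru — Juniper by 9–2.
Juniper vs Ember: 4+1 = 5 for Juniper, 6 for Ember — Ember by 6–5.
Juniper vs Fika: 8 to 3, Juniper.
Maru vs Ember: Maru is ranked higher on 4+1+1 = 6 ballots, Ember on 5. Maru wins 6–5.
Maru vs Fika: 4+4+1 = 9 for Maru, 2 for Fika — Maru by 9–2.
Ember vs Fika: Ember is ranked higher on 4+4+1 = 9 ballots, Fika on 2. Ember wins 9–2.
No restaurant is unbeaten: Juniper loses to Ember; Maru loses to Juniper; Ember loses to Maru; Fika loses to Juniper. In particular Juniper → Maru → Ember → Juniper is a majority cycle — no Condorcet winner exists.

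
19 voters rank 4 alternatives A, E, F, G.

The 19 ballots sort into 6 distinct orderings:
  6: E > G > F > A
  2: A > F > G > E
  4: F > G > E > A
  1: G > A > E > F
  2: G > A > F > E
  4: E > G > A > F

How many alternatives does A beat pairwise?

0

A against each rival (19 voters):
A–E: E 14–5.
A vs F: A preferred on 2+1+2+4 = 9 ballots; F wins 10–9.
A vs G: 2 for A, 17 for G — G by 17–2.
A beats no one; loses to E, F, G — 0 pairwise wins.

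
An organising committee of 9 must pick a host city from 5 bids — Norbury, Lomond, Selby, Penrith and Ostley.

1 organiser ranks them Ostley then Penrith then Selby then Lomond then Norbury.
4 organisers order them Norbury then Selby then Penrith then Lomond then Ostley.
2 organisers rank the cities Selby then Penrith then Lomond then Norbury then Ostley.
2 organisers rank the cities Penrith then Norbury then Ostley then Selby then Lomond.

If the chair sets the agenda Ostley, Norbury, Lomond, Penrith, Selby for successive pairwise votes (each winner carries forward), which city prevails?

Round 1: Ostley vs Norbury — 1–8, Norbury advances.
Round 2: Norbury vs Lomond — 6–3, Norbury advances.
Round 3: Norbury vs Penrith — 4–5, Penrith advances.
Round 4: Penrith vs Selby — 3–6, Selby advances.
Selby survives the agenda.

Selby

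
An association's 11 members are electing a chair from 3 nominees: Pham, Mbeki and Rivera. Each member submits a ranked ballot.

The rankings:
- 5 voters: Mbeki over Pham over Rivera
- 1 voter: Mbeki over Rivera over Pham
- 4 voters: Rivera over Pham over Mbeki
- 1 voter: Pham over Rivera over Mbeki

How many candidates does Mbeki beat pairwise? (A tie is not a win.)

Mbeki against each rival (11 voters):
Mbeki vs Pham: 5+1 = 6 for Mbeki, 5 for Pham — Mbeki by 6–5.
Mbeki vs Rivera: 5+1 = 6 for Mbeki, 5 for Rivera — Mbeki by 6–5.
Mbeki beats Pham, Rivera — 2 pairwise wins.

2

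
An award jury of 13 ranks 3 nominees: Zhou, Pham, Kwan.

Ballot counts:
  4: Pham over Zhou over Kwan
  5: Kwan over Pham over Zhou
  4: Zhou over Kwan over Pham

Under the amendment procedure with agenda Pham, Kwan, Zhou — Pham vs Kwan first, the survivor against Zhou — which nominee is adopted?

Zhou

Round 1: Pham vs Kwan — 4–9, Kwan advances.
Round 2: Kwan vs Zhou — 5–8, Zhou advances.
The agenda winner is Zhou.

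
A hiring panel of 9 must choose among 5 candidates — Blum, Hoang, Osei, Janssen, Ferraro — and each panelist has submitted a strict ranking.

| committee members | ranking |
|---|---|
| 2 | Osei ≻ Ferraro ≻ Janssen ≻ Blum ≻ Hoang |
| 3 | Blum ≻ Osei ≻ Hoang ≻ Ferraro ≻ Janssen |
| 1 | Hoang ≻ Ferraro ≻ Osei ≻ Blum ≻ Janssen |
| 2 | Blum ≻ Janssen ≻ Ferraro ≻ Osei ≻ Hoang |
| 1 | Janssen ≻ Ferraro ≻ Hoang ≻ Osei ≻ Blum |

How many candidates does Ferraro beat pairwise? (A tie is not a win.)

Ferraro against each rival (9 committee members):
Ferraro vs Blum: 4 to 5, Blum.
Ferraro vs Hoang: 5 to 4, Ferraro.
Ferraro vs Osei: Osei wins 5–4.
Ferraro–Janssen: Ferraro 6–3.
Ferraro beats Hoang, Janssen; loses to Blum, Osei — 2 pairwise wins.

2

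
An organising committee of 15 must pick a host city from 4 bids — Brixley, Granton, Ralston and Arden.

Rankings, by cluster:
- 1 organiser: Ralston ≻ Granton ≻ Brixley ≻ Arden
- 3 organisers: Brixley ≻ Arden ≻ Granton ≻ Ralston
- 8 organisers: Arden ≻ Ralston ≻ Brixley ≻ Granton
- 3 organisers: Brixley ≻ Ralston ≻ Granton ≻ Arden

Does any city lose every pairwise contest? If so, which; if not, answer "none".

Pairwise majorities:
Brixley vs Granton: Brixley wins 14–1.
Brixley vs Ralston: 6 to 9, Ralston.
Brixley vs Arden: Brixley is ranked higher on 1+3+3 = 7 ballots, Arden on 8. Arden wins 8–7.
Granton vs Ralston: 3 to 12, Ralston.
Granton–Arden: Arden 11–4.
Ralston vs Arden: Arden wins 11–4.
Only Granton has no wins; Granton is the Condorcet loser.

Granton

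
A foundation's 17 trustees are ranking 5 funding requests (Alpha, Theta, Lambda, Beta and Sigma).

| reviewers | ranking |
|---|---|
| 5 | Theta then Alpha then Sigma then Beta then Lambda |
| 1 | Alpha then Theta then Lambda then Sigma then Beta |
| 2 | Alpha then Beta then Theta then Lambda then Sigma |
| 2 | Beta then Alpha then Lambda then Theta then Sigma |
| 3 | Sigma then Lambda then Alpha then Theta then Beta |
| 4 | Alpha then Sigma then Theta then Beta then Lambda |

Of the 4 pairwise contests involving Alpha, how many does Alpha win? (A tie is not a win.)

Alpha against each rival (17 reviewers):
Alpha vs Theta: 1+2+2+3+4 = 12 for Alpha, 5 for Theta — Alpha by 12–5.
Alpha–Lambda: Alpha 14–3.
Alpha vs Beta: Alpha preferred on 5+1+2+3+4 = 15 ballots; Alpha wins 15–2.
Alpha vs Sigma: Alpha, 14–3.
Alpha beats Theta, Lambda, Beta, Sigma — 4 pairwise wins.

4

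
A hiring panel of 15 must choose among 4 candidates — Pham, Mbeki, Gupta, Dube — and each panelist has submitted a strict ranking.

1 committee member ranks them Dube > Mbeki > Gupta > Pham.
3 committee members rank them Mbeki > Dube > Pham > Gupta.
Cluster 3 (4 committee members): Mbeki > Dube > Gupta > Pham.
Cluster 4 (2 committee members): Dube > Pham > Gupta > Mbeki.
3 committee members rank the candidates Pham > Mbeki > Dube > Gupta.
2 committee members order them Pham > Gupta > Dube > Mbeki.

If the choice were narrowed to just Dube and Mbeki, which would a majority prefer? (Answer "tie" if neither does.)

Mbeki

Ballots ranking Dube above Mbeki: 1 + 2 + 2 = 5.
Ballots ranking Mbeki above Dube: 15 − 5 = 10.
Mbeki wins the head-to-head 10–5.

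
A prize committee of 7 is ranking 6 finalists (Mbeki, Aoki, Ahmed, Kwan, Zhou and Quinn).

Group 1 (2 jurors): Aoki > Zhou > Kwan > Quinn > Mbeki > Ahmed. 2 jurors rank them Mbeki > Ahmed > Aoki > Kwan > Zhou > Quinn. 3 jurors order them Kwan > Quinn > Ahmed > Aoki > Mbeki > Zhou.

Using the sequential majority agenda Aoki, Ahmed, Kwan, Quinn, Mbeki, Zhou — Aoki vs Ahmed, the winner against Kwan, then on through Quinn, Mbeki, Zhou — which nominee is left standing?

Kwan

Round 1: Aoki vs Ahmed — 2–5, Ahmed advances.
Round 2: Ahmed vs Kwan — 2–5, Kwan advances.
Round 3: Kwan vs Quinn — 7–0, Kwan advances.
Round 4: Kwan vs Mbeki — 5–2, Kwan advances.
Round 5: Kwan vs Zhou — 5–2, Kwan advances.
The agenda winner is Kwan.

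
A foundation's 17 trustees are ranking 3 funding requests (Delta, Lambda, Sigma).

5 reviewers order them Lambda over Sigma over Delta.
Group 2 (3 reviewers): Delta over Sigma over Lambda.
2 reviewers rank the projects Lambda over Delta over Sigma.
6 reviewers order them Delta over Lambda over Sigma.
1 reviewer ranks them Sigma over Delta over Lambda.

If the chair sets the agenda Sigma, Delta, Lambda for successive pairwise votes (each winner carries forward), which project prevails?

Round 1: Sigma vs Delta — 6–11, Delta advances.
Round 2: Delta vs Lambda — 10–7, Delta advances.
The agenda winner is Delta.

Delta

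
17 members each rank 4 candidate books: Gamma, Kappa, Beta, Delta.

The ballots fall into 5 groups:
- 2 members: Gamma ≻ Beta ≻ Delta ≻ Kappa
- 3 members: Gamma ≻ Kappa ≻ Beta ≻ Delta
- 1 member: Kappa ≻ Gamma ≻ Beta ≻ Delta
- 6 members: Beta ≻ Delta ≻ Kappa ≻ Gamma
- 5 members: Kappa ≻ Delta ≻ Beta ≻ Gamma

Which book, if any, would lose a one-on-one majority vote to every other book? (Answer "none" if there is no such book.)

Pairwise majorities:
Gamma vs Kappa: Gamma preferred on 2+3 = 5 ballots; Kappa wins 12–5.
Gamma–Beta: Beta 11–6.
Gamma vs Delta: 2+3+1 = 6 for Gamma, 11 for Delta — Delta by 11–6.
Kappa vs Beta: Kappa, 9–8.
Kappa–Delta: Kappa 9–8.
Beta vs Delta: Beta preferred on 2+3+1+6 = 12 ballots; Beta wins 12–5.
Gamma loses to every other book — it is the Condorcet loser.

Gamma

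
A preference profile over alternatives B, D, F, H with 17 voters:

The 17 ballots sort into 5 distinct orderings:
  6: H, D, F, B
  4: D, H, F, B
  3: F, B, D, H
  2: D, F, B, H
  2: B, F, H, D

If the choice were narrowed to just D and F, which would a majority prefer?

Ballots ranking D above F: 6 + 4 + 2 = 12.
Ballots ranking F above D: 17 − 12 = 5.
D wins the head-to-head 12–5.

D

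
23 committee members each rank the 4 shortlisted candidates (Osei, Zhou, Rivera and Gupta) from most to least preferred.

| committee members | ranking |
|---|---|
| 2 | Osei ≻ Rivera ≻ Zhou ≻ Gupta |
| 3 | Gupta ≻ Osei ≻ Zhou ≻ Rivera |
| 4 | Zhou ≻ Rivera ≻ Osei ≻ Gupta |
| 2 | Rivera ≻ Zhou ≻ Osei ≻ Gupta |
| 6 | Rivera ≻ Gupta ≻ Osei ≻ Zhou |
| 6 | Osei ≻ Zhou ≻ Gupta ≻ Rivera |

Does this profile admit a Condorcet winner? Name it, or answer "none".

none

Check each pair by majority over 23 ballots:
Osei vs Zhou: Osei preferred on 2+3+6+6 = 17 ballots; Osei wins 17–6.
Osei vs Rivera: Rivera, 12–11.
Osei vs Gupta: Osei is ranked higher on 2+4+2+6 = 14 ballots, Gupta on 9. Osei wins 14–9.
Zhou vs Rivera: 3+4+6 = 13 for Zhou, 10 for Rivera — Zhou by 13–10.
Zhou vs Gupta: Zhou, 14–9.
Rivera vs Gupta: Rivera wins 14–9.
Each candidate drops at least one matchup (Osei loses to Rivera; Zhou loses to Osei; Rivera loses to Zhou; Gupta loses to Osei); the cycle Osei > Zhou > Rivera > Osei rules out a Condorcet winner.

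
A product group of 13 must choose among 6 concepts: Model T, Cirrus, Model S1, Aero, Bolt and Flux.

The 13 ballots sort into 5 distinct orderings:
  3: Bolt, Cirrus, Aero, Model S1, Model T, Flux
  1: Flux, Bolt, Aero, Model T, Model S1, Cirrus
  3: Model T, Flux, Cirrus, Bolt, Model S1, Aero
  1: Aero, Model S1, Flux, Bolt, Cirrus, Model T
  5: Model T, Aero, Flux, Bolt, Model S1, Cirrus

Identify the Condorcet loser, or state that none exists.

Head-to-head results (13 engineers):
Model T vs Cirrus: Model T preferred on 1+3+5 = 9 ballots; Model T wins 9–4.
Model T vs Model S1: 1+3+5 = 9 for Model T, 4 for Model S1 — Model T by 9–4.
Model T vs Aero: 3+5 = 8 for Model T, 5 for Aero — Model T by 8–5.
Model T vs Bolt: Model T preferred on 3+5 = 8 ballots; Model T wins 8–5.
Model T vs Flux: Model T preferred on 3+3+5 = 11 ballots; Model T wins 11–2.
Cirrus–Model S1: Model S1 7–6.
Cirrus vs Aero: Aero wins 7–6.
Cirrus vs Bolt: Cirrus preferred on 3 ballots; Bolt wins 10–3.
Cirrus vs Flux: Flux, 10–3.
Model S1–Aero: Aero 10–3.
Model S1 vs Bolt: Model S1 is ranked higher on 1 ballot, Bolt on 12. Bolt wins 12–1.
Model S1–Flux: Flux 9–4.
Aero vs Bolt: 6 to 7, Bolt.
Aero–Flux: Aero 9–4.
Bolt vs Flux: Flux wins 10–3.
Cirrus is beaten in every head-to-head and is the Condorcet loser.

Cirrus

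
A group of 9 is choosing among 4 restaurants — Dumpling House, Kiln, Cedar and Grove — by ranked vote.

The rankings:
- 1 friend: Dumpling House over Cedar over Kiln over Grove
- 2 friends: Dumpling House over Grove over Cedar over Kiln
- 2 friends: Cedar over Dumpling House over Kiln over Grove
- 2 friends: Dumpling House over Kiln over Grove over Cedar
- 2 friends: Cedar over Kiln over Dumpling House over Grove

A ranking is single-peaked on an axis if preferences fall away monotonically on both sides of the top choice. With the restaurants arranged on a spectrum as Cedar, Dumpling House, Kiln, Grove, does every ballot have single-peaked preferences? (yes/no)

no

Axis positions: Cedar=1, Dumpling House=2, Kiln=3, Grove=4.
Bloc 1 (peak Dumpling House at position 2): ranking walks positions 2-1-3-4, expanding outward from the peak — single-peaked.
Bloc 2: ranking walks positions 2-4-1-3; Grove is ranked above Kiln even though Kiln lies between Grove and the peak Dumpling House on the axis — preferences dip and rise again. Not single-peaked.
Bloc 3 (peak Cedar at position 1): ranking walks positions 1-2-3-4, expanding outward from the peak — single-peaked.
Bloc 4 (peak Dumpling House at position 2): ranking walks positions 2-3-4-1, expanding outward from the peak — single-peaked.
Bloc 5: ranking walks positions 1-3-2-4; Kiln is ranked above Dumpling House even though Dumpling House lies between Kiln and the peak Cedar on the axis — preferences dip and rise again. Not single-peaked.
Bloc 2 violates single-peakedness, so the profile is not single-peaked on this axis.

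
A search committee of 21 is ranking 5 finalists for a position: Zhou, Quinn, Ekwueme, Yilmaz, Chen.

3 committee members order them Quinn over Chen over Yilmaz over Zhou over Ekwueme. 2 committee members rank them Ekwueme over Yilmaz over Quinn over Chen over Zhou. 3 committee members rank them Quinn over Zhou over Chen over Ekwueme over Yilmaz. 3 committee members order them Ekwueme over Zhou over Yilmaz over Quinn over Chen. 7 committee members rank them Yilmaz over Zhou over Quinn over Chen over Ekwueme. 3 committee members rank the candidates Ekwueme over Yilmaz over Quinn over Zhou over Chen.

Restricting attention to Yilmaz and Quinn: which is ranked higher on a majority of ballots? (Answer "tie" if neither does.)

Yilmaz

Ballots ranking Yilmaz above Quinn: 2 + 3 + 7 + 3 = 15.
Ballots ranking Quinn above Yilmaz: 21 − 15 = 6.
Yilmaz wins the head-to-head 15–6.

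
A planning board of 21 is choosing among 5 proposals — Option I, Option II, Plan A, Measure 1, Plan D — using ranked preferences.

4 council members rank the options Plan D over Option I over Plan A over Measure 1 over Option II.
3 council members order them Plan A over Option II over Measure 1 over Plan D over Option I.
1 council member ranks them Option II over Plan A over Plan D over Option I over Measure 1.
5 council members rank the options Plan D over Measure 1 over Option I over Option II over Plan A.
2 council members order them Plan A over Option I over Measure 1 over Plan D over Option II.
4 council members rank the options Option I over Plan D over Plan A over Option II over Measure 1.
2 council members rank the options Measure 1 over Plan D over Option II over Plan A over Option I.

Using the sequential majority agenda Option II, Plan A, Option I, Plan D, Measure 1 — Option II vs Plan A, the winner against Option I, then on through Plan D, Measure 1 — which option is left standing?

Plan D

Round 1: Option II vs Plan A — 8–13, Plan A advances.
Round 2: Plan A vs Option I — 8–13, Option I advances.
Round 3: Option I vs Plan D — 6–15, Plan D advances.
Round 4: Plan D vs Measure 1 — 14–7, Plan D advances.
Plan D survives the agenda.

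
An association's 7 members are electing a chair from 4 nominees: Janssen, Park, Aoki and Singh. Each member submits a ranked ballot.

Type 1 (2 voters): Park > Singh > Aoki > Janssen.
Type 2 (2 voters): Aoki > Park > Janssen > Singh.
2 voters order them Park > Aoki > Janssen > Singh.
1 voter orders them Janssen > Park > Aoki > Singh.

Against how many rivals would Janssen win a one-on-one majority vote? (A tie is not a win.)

1

Janssen against each rival (7 voters):
Janssen vs Park: Park, 6–1.
Janssen–Aoki: Aoki 6–1.
Janssen–Singh: Janssen 5–2.
Janssen beats Singh; loses to Park, Aoki — 1 pairwise win.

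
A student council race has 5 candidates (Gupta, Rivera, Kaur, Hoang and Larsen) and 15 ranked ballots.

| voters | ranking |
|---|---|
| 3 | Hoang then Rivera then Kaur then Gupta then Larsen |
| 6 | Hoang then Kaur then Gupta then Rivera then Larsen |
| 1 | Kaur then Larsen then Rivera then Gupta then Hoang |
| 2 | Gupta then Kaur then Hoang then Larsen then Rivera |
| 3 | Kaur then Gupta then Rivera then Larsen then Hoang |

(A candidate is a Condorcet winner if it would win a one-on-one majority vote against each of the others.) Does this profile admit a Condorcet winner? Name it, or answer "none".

Head-to-head results (15 voters):
Gupta vs Rivera: Gupta wins 11–4.
Gupta vs Kaur: Kaur, 13–2.
Gupta vs Hoang: Hoang wins 9–6.
Gupta vs Larsen: Gupta, 14–1.
Rivera vs Kaur: Kaur, 12–3.
Rivera–Hoang: Hoang 11–4.
Rivera vs Larsen: Rivera, 12–3.
Kaur vs Hoang: Hoang wins 9–6.
Kaur–Larsen: Kaur 15–0.
Hoang–Larsen: Hoang 11–4.
Only Hoang has no losses; Hoang is the Condorcet winner.

Hoang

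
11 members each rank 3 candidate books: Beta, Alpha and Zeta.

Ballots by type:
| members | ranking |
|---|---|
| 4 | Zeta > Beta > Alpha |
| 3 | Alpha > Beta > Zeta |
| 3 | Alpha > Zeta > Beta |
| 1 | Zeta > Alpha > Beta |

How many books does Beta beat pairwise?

0

Beta against each rival (11 members):
Beta–Alpha: Alpha 7–4.
Beta vs Zeta: 3 to 8, Zeta.
Beta beats no one; loses to Alpha, Zeta — 0 pairwise wins.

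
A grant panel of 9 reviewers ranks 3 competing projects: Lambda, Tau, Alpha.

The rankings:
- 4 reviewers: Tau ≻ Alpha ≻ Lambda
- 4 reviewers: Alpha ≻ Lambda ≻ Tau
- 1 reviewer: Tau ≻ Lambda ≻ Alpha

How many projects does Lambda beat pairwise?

Lambda against each rival (9 reviewers):
Lambda–Tau: Tau 5–4.
Lambda vs Alpha: Alpha, 8–1.
Lambda beats no one; loses to Tau, Alpha — 0 pairwise wins.

0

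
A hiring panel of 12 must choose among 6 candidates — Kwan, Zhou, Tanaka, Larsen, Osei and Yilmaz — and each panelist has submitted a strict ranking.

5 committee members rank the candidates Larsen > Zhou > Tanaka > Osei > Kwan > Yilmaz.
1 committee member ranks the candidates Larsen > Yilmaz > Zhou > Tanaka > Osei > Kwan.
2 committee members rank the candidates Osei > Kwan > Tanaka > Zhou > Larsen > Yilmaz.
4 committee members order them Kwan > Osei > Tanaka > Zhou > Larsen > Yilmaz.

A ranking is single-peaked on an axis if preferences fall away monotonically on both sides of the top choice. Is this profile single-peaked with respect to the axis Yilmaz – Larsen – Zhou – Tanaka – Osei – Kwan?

Axis positions: Yilmaz=1, Larsen=2, Zhou=3, Tanaka=4, Osei=5, Kwan=6.
Type 1 (peak Larsen at position 2): ranking walks positions 2-3-4-5-6-1, expanding outward from the peak — single-peaked.
Type 2 (peak Larsen at position 2): ranking walks positions 2-1-3-4-5-6, expanding outward from the peak — single-peaked.
Type 3 (peak Osei at position 5): ranking walks positions 5-6-4-3-2-1, expanding outward from the peak — single-peaked.
Type 4 (peak Kwan at position 6): ranking walks positions 6-5-4-3-2-1, expanding outward from the peak — single-peaked.
Every ranking is single-peaked on this axis.

yes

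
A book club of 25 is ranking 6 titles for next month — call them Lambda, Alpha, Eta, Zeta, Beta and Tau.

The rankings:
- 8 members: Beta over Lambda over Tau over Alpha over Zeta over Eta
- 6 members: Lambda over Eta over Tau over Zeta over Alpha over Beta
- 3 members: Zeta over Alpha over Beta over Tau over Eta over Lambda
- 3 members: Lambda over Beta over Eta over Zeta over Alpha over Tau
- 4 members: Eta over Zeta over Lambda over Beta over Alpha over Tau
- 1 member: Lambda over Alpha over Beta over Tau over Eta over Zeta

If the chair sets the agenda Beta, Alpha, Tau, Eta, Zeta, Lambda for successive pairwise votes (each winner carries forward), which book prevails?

Round 1: Beta vs Alpha — 15–10, Beta advances.
Round 2: Beta vs Tau — 19–6, Beta advances.
Round 3: Beta vs Eta — 15–10, Beta advances.
Round 4: Beta vs Zeta — 12–13, Zeta advances.
Round 5: Zeta vs Lambda — 7–18, Lambda advances.
The agenda winner is Lambda.

Lambda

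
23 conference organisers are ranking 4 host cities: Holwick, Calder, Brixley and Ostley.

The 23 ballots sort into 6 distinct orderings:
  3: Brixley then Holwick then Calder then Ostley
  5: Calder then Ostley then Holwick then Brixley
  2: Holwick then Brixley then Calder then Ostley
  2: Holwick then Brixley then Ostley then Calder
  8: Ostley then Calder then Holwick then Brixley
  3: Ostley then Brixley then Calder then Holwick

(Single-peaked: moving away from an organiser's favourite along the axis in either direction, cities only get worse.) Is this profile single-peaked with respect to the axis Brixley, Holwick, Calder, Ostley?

Axis positions: Brixley=1, Holwick=2, Calder=3, Ostley=4.
Cluster 1 (peak Brixley at position 1): ranking walks positions 1-2-3-4, expanding outward from the peak — single-peaked.
Cluster 2 (peak Calder at position 3): ranking walks positions 3-4-2-1, expanding outward from the peak — single-peaked.
Cluster 3 (peak Holwick at position 2): ranking walks positions 2-1-3-4, expanding outward from the peak — single-peaked.
Cluster 4: ranking walks positions 2-1-4-3; Ostley is ranked above Calder even though Calder lies between Ostley and the peak Holwick on the axis — preferences dip and rise again. Not single-peaked.
Cluster 5 (peak Ostley at position 4): ranking walks positions 4-3-2-1, expanding outward from the peak — single-peaked.
Cluster 6: ranking walks positions 4-1-3-2; Brixley is ranked above Calder even though Calder lies between Brixley and the peak Ostley on the axis — preferences dip and rise again. Not single-peaked.
Cluster 4 violates single-peakedness, so the profile is not single-peaked on this axis.

no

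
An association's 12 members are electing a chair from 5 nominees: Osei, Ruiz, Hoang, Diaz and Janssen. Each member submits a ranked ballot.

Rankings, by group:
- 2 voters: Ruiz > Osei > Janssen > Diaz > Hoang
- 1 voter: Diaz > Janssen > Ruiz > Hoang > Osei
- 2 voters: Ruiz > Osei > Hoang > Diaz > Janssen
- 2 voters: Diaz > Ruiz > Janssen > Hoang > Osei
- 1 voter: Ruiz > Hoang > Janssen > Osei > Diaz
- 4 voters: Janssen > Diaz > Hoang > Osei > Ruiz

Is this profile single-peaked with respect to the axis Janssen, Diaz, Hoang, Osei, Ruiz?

no

Axis positions: Janssen=1, Diaz=2, Hoang=3, Osei=4, Ruiz=5.
Group 1: ranking walks positions 5-4-1-2-3; Janssen is ranked above Hoang even though Hoang lies between Janssen and the peak Ruiz on the axis — preferences dip and rise again. Not single-peaked.
Group 2: ranking walks positions 2-1-5-3-4; Ruiz is ranked above Hoang even though Hoang lies between Ruiz and the peak Diaz on the axis — preferences dip and rise again. Not single-peaked.
Group 3 (peak Ruiz at position 5): ranking walks positions 5-4-3-2-1, expanding outward from the peak — single-peaked.
Group 4: ranking walks positions 2-5-1-3-4; Ruiz is ranked above Hoang even though Hoang lies between Ruiz and the peak Diaz on the axis — preferences dip and rise again. Not single-peaked.
Group 5: ranking walks positions 5-3-1-4-2; Hoang is ranked above Osei even though Osei lies between Hoang and the peak Ruiz on the axis — preferences dip and rise again. Not single-peaked.
Group 6 (peak Janssen at position 1): ranking walks positions 1-2-3-4-5, expanding outward from the peak — single-peaked.
Group 1 violates single-peakedness, so the profile is not single-peaked on this axis.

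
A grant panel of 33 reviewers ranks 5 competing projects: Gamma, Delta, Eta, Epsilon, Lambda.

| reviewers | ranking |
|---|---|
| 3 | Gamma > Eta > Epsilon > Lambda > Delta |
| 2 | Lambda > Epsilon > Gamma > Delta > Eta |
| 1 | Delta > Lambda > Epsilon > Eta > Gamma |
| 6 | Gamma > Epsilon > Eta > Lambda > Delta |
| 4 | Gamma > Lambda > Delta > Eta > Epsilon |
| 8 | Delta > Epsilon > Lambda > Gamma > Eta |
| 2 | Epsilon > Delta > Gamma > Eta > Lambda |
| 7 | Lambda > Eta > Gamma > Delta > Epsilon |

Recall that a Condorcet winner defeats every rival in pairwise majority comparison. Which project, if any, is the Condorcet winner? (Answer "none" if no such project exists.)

Pairwise majorities:
Gamma vs Delta: Gamma wins 22–11.
Gamma–Eta: Gamma 25–8.
Gamma–Epsilon: Gamma 20–13.
Gamma–Lambda: Lambda 18–15.
Delta vs Eta: Delta, 17–16.
Delta vs Epsilon: Delta wins 20–13.
Delta–Lambda: Lambda 22–11.
Eta–Epsilon: Epsilon 19–14.
Eta–Lambda: Lambda 22–11.
Epsilon vs Lambda: Epsilon, 19–14.
Every project loses at least once (Gamma loses to Lambda; Delta loses to Gamma; Eta loses to Gamma; Epsilon loses to Gamma; Lambda loses to Epsilon). The majority relation contains the cycle Gamma beats Epsilon beats Lambda beats Gamma, so there is no Condorcet winner.

none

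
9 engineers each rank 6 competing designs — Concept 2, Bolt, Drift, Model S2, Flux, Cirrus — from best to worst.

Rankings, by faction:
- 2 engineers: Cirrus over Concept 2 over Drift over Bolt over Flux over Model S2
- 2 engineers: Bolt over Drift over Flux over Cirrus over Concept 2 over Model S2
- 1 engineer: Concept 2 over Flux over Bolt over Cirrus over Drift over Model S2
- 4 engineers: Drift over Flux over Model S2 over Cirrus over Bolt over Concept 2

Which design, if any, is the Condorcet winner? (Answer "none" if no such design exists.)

Check each pair by majority over 9 ballots:
Concept 2 vs Bolt: Concept 2 preferred on 2+1 = 3 ballots; Bolt wins 6–3.
Concept 2 vs Drift: 3 to 6, Drift.
Concept 2 vs Model S2: Concept 2 is ranked higher on 2+2+1 = 5 ballots, Model S2 on 4. Concept 2 wins 5–4.
Concept 2 vs Flux: Concept 2 preferred on 2+1 = 3 ballots; Flux wins 6–3.
Concept 2 vs Cirrus: 1 to 8, Cirrus.
Bolt vs Drift: 2+1 = 3 for Bolt, 6 for Drift — Drift by 6–3.
Bolt vs Model S2: Bolt is ranked higher on 2+2+1 = 5 ballots, Model S2 on 4. Bolt wins 5–4.
Bolt vs Flux: Bolt is ranked higher on 2+2 = 4 ballots, Flux on 5. Flux wins 5–4.
Bolt vs Cirrus: Bolt preferred on 2+1 = 3 ballots; Cirrus wins 6–3.
Drift vs Model S2: 2+2+1+4 = 9 for Drift, 0 for Model S2 — Drift by 9–0.
Drift vs Flux: 8 to 1, Drift.
Drift vs Cirrus: Drift is ranked higher on 2+4 = 6 ballots, Cirrus on 3. Drift wins 6–3.
Model S2 vs Flux: Model S2 is ranked higher on 0 ballots, Flux on 9. Flux wins 9–0.
Model S2 vs Cirrus: Model S2 is ranked higher on 4 ballots, Cirrus on 5. Cirrus wins 5–4.
Flux vs Cirrus: Flux preferred on 2+1+4 = 7 ballots; Flux wins 7–2.
Only Drift has no losses; Drift is the Condorcet winner.

Drift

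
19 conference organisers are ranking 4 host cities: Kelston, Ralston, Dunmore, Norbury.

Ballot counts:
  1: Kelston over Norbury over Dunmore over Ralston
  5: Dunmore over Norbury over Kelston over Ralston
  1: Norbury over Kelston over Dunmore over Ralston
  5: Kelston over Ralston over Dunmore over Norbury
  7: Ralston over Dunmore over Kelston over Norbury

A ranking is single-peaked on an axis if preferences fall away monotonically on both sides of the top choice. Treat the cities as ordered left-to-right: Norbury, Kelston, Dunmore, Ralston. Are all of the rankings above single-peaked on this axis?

Axis positions: Norbury=1, Kelston=2, Dunmore=3, Ralston=4.
Ballot type 1 (peak Kelston at position 2): ranking walks positions 2-1-3-4, expanding outward from the peak — single-peaked.
Ballot type 2: ranking walks positions 3-1-2-4; Norbury is ranked above Kelston even though Kelston lies between Norbury and the peak Dunmore on the axis — preferences dip and rise again. Not single-peaked.
Ballot type 3 (peak Norbury at position 1): ranking walks positions 1-2-3-4, expanding outward from the peak — single-peaked.
Ballot type 4: ranking walks positions 2-4-3-1; Ralston is ranked above Dunmore even though Dunmore lies between Ralston and the peak Kelston on the axis — preferences dip and rise again. Not single-peaked.
Ballot type 5 (peak Ralston at position 4): ranking walks positions 4-3-2-1, expanding outward from the peak — single-peaked.
Ballot type 2 violates single-peakedness, so the profile is not single-peaked on this axis.

no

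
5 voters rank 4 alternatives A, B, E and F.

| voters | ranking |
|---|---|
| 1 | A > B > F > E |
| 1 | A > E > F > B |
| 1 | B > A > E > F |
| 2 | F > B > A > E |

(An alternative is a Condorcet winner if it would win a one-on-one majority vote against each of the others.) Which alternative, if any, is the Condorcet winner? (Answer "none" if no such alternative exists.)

none

Head-to-head results (5 voters):
A vs B: A is ranked higher on 1+1 = 2 ballots, B on 3. B wins 3–2.
A vs E: 1+1+1+2 = 5 for A, 0 for E — A by 5–0.
A vs F: A is ranked higher on 1+1+1 = 3 ballots, F on 2. A wins 3–2.
B vs E: B preferred on 1+1+2 = 4 ballots; B wins 4–1.
B vs F: 1+1 = 2 for B, 3 for F — F by 3–2.
E vs F: E preferred on 1+1 = 2 ballots; F wins 3–2.
Each alternative drops at least one matchup (A loses to B; B loses to F; E loses to A; F loses to A); the cycle A → F → B → A rules out a Condorcet winner.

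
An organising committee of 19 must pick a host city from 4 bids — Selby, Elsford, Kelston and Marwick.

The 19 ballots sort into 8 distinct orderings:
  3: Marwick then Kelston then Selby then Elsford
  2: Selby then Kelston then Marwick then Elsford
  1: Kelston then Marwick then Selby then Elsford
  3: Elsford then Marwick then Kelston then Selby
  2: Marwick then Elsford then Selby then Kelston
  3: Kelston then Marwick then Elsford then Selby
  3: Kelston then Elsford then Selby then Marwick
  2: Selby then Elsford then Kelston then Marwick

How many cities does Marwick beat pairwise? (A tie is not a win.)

2

Marwick against each rival (19 organisers):
Marwick vs Selby: Marwick preferred on 3+1+3+2+3 = 12 ballots; Marwick wins 12–7.
Marwick vs Elsford: Marwick wins 11–8.
Marwick vs Kelston: 3+3+2 = 8 for Marwick, 11 for Kelston — Kelston by 11–8.
Marwick beats Selby, Elsford; loses to Kelston — 2 pairwise wins.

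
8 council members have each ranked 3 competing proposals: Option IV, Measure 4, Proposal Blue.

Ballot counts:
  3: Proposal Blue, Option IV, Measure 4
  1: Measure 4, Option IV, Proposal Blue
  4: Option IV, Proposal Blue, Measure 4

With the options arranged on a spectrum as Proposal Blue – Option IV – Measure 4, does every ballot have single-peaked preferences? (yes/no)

Axis positions: Proposal Blue=1, Option IV=2, Measure 4=3.
Type 1 (peak Proposal Blue at position 1): ranking walks positions 1-2-3, expanding outward from the peak — single-peaked.
Type 2 (peak Measure 4 at position 3): ranking walks positions 3-2-1, expanding outward from the peak — single-peaked.
Type 3 (peak Option IV at position 2): ranking walks positions 2-1-3, expanding outward from the peak — single-peaked.
Every ranking is single-peaked on this axis.

yes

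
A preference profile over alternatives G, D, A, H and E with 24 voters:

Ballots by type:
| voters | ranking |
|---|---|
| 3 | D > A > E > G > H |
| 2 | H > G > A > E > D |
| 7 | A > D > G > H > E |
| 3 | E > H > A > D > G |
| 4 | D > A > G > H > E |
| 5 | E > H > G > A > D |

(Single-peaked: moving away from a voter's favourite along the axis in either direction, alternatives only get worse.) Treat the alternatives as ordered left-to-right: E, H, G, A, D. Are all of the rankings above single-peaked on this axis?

Axis positions: E=1, H=2, G=3, A=4, D=5.
Type 1: ranking walks positions 5-4-1-3-2; E is ranked above G even though G lies between E and the peak D on the axis — preferences dip and rise again. Not single-peaked.
Type 2 (peak H at position 2): ranking walks positions 2-3-4-1-5, expanding outward from the peak — single-peaked.
Type 3 (peak A at position 4): ranking walks positions 4-5-3-2-1, expanding outward from the peak — single-peaked.
Type 4: ranking walks positions 1-2-4-5-3; A is ranked above G even though G lies between A and the peak E on the axis — preferences dip and rise again. Not single-peaked.
Type 5 (peak D at position 5): ranking walks positions 5-4-3-2-1, expanding outward from the peak — single-peaked.
Type 6 (peak E at position 1): ranking walks positions 1-2-3-4-5, expanding outward from the peak — single-peaked.
Type 1 violates single-peakedness, so the profile is not single-peaked on this axis.

no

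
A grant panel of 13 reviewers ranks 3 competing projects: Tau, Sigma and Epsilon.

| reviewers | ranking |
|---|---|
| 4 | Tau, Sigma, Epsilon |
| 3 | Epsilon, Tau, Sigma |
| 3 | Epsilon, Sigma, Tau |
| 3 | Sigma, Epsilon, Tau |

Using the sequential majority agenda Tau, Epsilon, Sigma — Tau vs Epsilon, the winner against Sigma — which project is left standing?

Sigma

Round 1: Tau vs Epsilon — 4–9, Epsilon advances.
Round 2: Epsilon vs Sigma — 6–7, Sigma advances.
Sigma survives the agenda.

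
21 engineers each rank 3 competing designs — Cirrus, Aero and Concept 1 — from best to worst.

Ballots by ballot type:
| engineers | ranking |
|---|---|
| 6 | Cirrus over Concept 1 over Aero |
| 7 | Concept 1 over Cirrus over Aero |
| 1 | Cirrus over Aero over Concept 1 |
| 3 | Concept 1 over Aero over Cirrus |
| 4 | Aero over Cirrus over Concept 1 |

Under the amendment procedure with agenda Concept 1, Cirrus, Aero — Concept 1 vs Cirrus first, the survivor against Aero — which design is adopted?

Cirrus

Round 1: Concept 1 vs Cirrus — 10–11, Cirrus advances.
Round 2: Cirrus vs Aero — 14–7, Cirrus advances.
Cirrus survives the agenda.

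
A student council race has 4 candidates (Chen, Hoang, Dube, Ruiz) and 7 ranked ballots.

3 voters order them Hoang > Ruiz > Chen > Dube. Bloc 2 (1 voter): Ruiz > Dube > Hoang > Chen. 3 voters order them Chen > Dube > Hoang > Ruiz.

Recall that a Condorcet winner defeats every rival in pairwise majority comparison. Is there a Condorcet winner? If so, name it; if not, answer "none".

none

Pairwise majorities:
Chen vs Hoang: Hoang wins 4–3.
Chen–Dube: Chen 6–1.
Chen–Ruiz: Ruiz 4–3.
Hoang vs Dube: Dube, 4–3.
Hoang–Ruiz: Hoang 6–1.
Dube vs Ruiz: Ruiz, 4–3.
No candidate is unbeaten: Chen loses to Hoang; Hoang loses to Dube; Dube loses to Chen; Ruiz loses to Hoang. In particular Chen > Dube > Hoang > Chen is a majority cycle — no Condorcet winner exists.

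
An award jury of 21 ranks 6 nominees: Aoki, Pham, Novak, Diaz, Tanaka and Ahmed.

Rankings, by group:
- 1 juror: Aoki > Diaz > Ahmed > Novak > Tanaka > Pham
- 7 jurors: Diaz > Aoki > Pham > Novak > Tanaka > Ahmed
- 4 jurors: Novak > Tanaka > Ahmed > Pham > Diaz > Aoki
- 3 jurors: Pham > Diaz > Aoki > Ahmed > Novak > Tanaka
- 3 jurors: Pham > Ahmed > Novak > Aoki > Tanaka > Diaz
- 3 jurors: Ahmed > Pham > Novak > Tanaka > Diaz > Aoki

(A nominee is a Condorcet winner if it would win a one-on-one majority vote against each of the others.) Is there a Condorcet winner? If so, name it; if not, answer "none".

Head-to-head results (21 jurors):
Aoki vs Pham: Pham wins 13–8.
Aoki–Novak: Aoki 11–10.
Aoki vs Diaz: 4 to 17, Diaz.
Aoki vs Tanaka: Aoki preferred on 1+7+3+3 = 14 ballots; Aoki wins 14–7.
Aoki vs Ahmed: Aoki wins 11–10.
Pham vs Novak: Pham wins 16–5.
Pham vs Diaz: Pham wins 13–8.
Pham vs Tanaka: 16 to 5, Pham.
Pham vs Ahmed: 13 to 8, Pham.
Novak–Diaz: Diaz 11–10.
Novak vs Tanaka: 1+7+4+3+3+3 = 21 for Novak, 0 for Tanaka — Novak by 21–0.
Novak vs Ahmed: Novak is ranked higher on 7+4 = 11 ballots, Ahmed on 10. Novak wins 11–10.
Diaz vs Tanaka: Diaz wins 11–10.
Diaz vs Ahmed: Diaz is ranked higher on 1+7+3 = 11 ballots, Ahmed on 10. Diaz wins 11–10.
Tanaka–Ahmed: Tanaka 11–10.
Only Pham has no losses; Pham is the Condorcet winner.

Pham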